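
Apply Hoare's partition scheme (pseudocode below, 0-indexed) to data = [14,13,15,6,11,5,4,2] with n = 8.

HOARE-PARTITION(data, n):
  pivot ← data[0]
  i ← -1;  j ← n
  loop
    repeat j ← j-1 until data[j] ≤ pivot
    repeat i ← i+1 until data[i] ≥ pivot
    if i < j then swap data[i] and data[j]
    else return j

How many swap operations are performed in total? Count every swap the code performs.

2

pivot = data[0] = 14; i = -1, j = 8
j→7 (data[7]=2≤14), i→0 (data[0]=14≥14); i<j, swap → [2,13,15,6,11,5,4,14]
j→6 (data[6]=4≤14), i→2 (data[2]=15≥14); i<j, swap → [2,13,4,6,11,5,15,14]
j→5, i→6; i≥j, return j=5. data = [2,13,4,6,11,5,15,14]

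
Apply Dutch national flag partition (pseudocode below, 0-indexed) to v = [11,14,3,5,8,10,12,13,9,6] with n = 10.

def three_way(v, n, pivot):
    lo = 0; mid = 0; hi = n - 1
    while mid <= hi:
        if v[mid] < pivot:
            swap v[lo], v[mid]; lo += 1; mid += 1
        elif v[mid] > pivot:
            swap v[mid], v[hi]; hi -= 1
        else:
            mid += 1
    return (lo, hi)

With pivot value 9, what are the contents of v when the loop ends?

pivot = 9; lo=0, mid=0, hi=9
v[mid]=11>9: swap v[0],v[9]; hi=8 → [6,14,3,5,8,10,12,13,9,11]
v[mid]=6<9: swap v[0],v[0]; lo=1,mid=1 → [6,14,3,5,8,10,12,13,9,11]
v[mid]=14>9: swap v[1],v[8]; hi=7 → [6,9,3,5,8,10,12,13,14,11]
v[mid]=9=9: mid=2
v[mid]=3<9: swap v[1],v[2]; lo=2,mid=3 → [6,3,9,5,8,10,12,13,14,11]
v[mid]=5<9: swap v[2],v[3]; lo=3,mid=4 → [6,3,5,9,8,10,12,13,14,11]
v[mid]=8<9: swap v[3],v[4]; lo=4,mid=5 → [6,3,5,8,9,10,12,13,14,11]
v[mid]=10>9: swap v[5],v[7]; hi=6 → [6,3,5,8,9,13,12,10,14,11]
v[mid]=13>9: swap v[5],v[6]; hi=5 → [6,3,5,8,9,12,13,10,14,11]
v[mid]=12>9: swap v[5],v[5]; hi=4 → [6,3,5,8,9,12,13,10,14,11]
end: lo=4, hi=4; v = [6,3,5,8,9,12,13,10,14,11]

[6,3,5,8,9,12,13,10,14,11]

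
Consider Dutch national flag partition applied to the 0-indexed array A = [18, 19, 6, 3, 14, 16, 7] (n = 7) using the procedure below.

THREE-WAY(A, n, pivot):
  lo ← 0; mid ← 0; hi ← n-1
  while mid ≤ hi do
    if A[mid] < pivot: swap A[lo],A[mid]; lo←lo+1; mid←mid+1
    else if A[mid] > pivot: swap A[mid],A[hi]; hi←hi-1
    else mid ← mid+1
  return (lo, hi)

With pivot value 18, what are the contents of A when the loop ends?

[7, 6, 3, 14, 16, 18, 19]

pivot = 18; lo=0, mid=0, hi=6
A[mid]=18=18: mid=1
A[mid]=19>18: swap A[1],A[6]; hi=5 → [18, 7, 6, 3, 14, 16, 19]
A[mid]=7<18: swap A[0],A[1]; lo=1,mid=2 → [7, 18, 6, 3, 14, 16, 19]
A[mid]=6<18: swap A[1],A[2]; lo=2,mid=3 → [7, 6, 18, 3, 14, 16, 19]
A[mid]=3<18: swap A[2],A[3]; lo=3,mid=4 → [7, 6, 3, 18, 14, 16, 19]
A[mid]=14<18: swap A[3],A[4]; lo=4,mid=5 → [7, 6, 3, 14, 18, 16, 19]
A[mid]=16<18: swap A[4],A[5]; lo=5,mid=6 → [7, 6, 3, 14, 16, 18, 19]
end: lo=5, hi=5; A = [7, 6, 3, 14, 16, 18, 19]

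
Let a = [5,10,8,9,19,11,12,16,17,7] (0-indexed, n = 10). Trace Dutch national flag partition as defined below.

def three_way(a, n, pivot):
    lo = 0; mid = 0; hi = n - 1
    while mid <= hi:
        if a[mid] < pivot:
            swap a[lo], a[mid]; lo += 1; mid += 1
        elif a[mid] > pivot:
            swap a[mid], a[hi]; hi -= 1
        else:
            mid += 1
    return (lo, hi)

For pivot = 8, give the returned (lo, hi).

(2, 2)

lo=0 mid=0 hi=9
5<8: swap(0,0), lo=1 mid=1 ⇒ [5,10,8,9,19,11,12,16,17,7]
10>8: swap(1,9), hi=8 ⇒ [5,7,8,9,19,11,12,16,17,10]
7<8: swap(1,1), lo=2 mid=2 ⇒ [5,7,8,9,19,11,12,16,17,10]
8=8: mid=3
9>8: swap(3,8), hi=7 ⇒ [5,7,8,17,19,11,12,16,9,10]
17>8: swap(3,7), hi=6 ⇒ [5,7,8,16,19,11,12,17,9,10]
16>8: swap(3,6), hi=5 ⇒ [5,7,8,12,19,11,16,17,9,10]
12>8: swap(3,5), hi=4 ⇒ [5,7,8,11,19,12,16,17,9,10]
11>8: swap(3,4), hi=3 ⇒ [5,7,8,19,11,12,16,17,9,10]
19>8: swap(3,3), hi=2 ⇒ [5,7,8,19,11,12,16,17,9,10]
done. lo=2 hi=2; a=[5,7,8,19,11,12,16,17,9,10]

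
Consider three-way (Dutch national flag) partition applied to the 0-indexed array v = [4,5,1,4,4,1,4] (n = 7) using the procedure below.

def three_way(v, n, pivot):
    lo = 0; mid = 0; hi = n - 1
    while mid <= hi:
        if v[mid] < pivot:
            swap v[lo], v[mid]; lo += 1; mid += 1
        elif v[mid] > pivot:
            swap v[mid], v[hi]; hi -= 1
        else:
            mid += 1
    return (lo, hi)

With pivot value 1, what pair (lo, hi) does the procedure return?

(0, 1)

pivot = 1; lo=0, mid=0, hi=6
v[mid]=4>1: swap v[0],v[6]; hi=5 → [4,5,1,4,4,1,4]
v[mid]=4>1: swap v[0],v[5]; hi=4 → [1,5,1,4,4,4,4]
v[mid]=1=1: mid=1
v[mid]=5>1: swap v[1],v[4]; hi=3 → [1,4,1,4,5,4,4]
v[mid]=4>1: swap v[1],v[3]; hi=2 → [1,4,1,4,5,4,4]
v[mid]=4>1: swap v[1],v[2]; hi=1 → [1,1,4,4,5,4,4]
v[mid]=1=1: mid=2
end: lo=0, hi=1; v = [1,1,4,4,5,4,4]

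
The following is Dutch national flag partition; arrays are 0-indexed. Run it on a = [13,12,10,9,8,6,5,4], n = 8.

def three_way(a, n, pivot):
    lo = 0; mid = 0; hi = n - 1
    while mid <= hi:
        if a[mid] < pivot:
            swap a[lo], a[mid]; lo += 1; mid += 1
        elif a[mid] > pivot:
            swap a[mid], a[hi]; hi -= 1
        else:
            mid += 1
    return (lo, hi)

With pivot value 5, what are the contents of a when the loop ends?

[4,5,9,8,6,10,12,13]

pivot = 5; lo=0, mid=0, hi=7
a[mid]=13>5: swap a[0],a[7]; hi=6 → [4,12,10,9,8,6,5,13]
a[mid]=4<5: swap a[0],a[0]; lo=1,mid=1 → [4,12,10,9,8,6,5,13]
a[mid]=12>5: swap a[1],a[6]; hi=5 → [4,5,10,9,8,6,12,13]
a[mid]=5=5: mid=2
a[mid]=10>5: swap a[2],a[5]; hi=4 → [4,5,6,9,8,10,12,13]
a[mid]=6>5: swap a[2],a[4]; hi=3 → [4,5,8,9,6,10,12,13]
a[mid]=8>5: swap a[2],a[3]; hi=2 → [4,5,9,8,6,10,12,13]
a[mid]=9>5: swap a[2],a[2]; hi=1 → [4,5,9,8,6,10,12,13]
end: lo=1, hi=1; a = [4,5,9,8,6,10,12,13]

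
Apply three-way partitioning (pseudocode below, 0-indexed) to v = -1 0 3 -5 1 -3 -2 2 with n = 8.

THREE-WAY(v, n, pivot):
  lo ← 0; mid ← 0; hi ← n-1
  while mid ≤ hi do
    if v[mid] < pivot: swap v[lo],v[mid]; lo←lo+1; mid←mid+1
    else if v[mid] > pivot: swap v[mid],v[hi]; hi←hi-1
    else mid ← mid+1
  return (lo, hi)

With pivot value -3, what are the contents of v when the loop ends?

pivot = -3; lo=0, mid=0, hi=7
v[mid]=-1>-3: swap v[0],v[7]; hi=6 → 2 0 3 -5 1 -3 -2 -1
v[mid]=2>-3: swap v[0],v[6]; hi=5 → -2 0 3 -5 1 -3 2 -1
v[mid]=-2>-3: swap v[0],v[5]; hi=4 → -3 0 3 -5 1 -2 2 -1
v[mid]=-3=-3: mid=1
v[mid]=0>-3: swap v[1],v[4]; hi=3 → -3 1 3 -5 0 -2 2 -1
v[mid]=1>-3: swap v[1],v[3]; hi=2 → -3 -5 3 1 0 -2 2 -1
v[mid]=-5<-3: swap v[0],v[1]; lo=1,mid=2 → -5 -3 3 1 0 -2 2 -1
v[mid]=3>-3: swap v[2],v[2]; hi=1 → -5 -3 3 1 0 -2 2 -1
end: lo=1, hi=1; v = -5 -3 3 1 0 -2 2 -1

-5 -3 3 1 0 -2 2 -1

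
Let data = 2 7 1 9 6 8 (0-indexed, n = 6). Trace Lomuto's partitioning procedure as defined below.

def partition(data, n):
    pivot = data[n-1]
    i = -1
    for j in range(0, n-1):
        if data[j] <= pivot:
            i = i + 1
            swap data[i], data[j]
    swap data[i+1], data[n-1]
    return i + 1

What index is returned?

pivot=8, i=-1
j=0: 2≤8, i=0, swap(0,0) ⇒ 2 7 1 9 6 8
j=1: 7≤8, i=1, swap(1,1) ⇒ 2 7 1 9 6 8
j=2: 1≤8, i=2, swap(2,2) ⇒ 2 7 1 9 6 8
j=3: 9>8, skip
j=4: 6≤8, i=3, swap(3,4) ⇒ 2 7 1 6 9 8
swap(4,5) ⇒ 2 7 1 6 8 9; return 4

4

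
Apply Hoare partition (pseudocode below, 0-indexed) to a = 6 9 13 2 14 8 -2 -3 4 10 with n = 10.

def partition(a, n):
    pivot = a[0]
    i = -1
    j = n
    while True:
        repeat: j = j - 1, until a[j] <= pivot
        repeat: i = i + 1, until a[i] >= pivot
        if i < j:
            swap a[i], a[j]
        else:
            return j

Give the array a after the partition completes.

4 -3 -2 2 14 8 13 9 6 10

pivot=6
j stops at 8 (4), i stops at 0 (6); swap ⇒ 4 9 13 2 14 8 -2 -3 6 10
j stops at 7 (-3), i stops at 1 (9); swap ⇒ 4 -3 13 2 14 8 -2 9 6 10
j stops at 6 (-2), i stops at 2 (13); swap ⇒ 4 -3 -2 2 14 8 13 9 6 10
j stops at 3, i stops at 4; i≥j ⇒ return 3. a=4 -3 -2 2 14 8 13 9 6 10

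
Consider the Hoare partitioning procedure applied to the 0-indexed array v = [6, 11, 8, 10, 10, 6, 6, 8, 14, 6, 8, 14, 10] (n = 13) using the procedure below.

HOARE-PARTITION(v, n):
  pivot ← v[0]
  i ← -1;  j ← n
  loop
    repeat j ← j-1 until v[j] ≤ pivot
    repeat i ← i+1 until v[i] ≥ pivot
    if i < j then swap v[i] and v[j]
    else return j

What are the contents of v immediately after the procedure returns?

[6, 6, 6, 10, 10, 8, 11, 8, 14, 6, 8, 14, 10]

pivot = v[0] = 6; i = -1, j = 13
j→9 (v[9]=6≤6), i→0 (v[0]=6≥6); i<j, swap → [6, 11, 8, 10, 10, 6, 6, 8, 14, 6, 8, 14, 10]
j→6 (v[6]=6≤6), i→1 (v[1]=11≥6); i<j, swap → [6, 6, 8, 10, 10, 6, 11, 8, 14, 6, 8, 14, 10]
j→5 (v[5]=6≤6), i→2 (v[2]=8≥6); i<j, swap → [6, 6, 6, 10, 10, 8, 11, 8, 14, 6, 8, 14, 10]
j→2, i→3; i≥j, return j=2. v = [6, 6, 6, 10, 10, 8, 11, 8, 14, 6, 8, 14, 10]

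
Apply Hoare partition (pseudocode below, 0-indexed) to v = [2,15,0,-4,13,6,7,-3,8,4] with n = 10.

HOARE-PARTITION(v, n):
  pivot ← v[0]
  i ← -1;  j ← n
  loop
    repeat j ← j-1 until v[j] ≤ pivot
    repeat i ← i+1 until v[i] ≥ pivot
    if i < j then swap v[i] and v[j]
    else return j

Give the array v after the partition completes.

[-3,-4,0,15,13,6,7,2,8,4]

pivot=2
j stops at 7 (-3), i stops at 0 (2); swap ⇒ [-3,15,0,-4,13,6,7,2,8,4]
j stops at 3 (-4), i stops at 1 (15); swap ⇒ [-3,-4,0,15,13,6,7,2,8,4]
j stops at 2, i stops at 3; i≥j ⇒ return 2. v=[-3,-4,0,15,13,6,7,2,8,4]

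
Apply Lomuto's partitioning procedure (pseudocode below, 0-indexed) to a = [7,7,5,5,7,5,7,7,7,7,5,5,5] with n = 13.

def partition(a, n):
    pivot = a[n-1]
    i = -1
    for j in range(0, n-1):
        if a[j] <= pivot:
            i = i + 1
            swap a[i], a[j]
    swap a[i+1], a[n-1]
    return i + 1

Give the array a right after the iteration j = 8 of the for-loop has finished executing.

[5,5,5,7,7,7,7,7,7,7,5,5,5]

pivot=5, i=-1
j=0: 7>5, skip
j=1: 7>5, skip
j=2: 5≤5, i=0, swap(0,2) ⇒ [5,7,7,5,7,5,7,7,7,7,5,5,5]
j=3: 5≤5, i=1, swap(1,3) ⇒ [5,5,7,7,7,5,7,7,7,7,5,5,5]
j=4: 7>5, skip
j=5: 5≤5, i=2, swap(2,5) ⇒ [5,5,5,7,7,7,7,7,7,7,5,5,5]
j=6: 7>5, skip
j=7: 7>5, skip
j=8: 7>5, skip
(after j=8) a = [5,5,5,7,7,7,7,7,7,7,5,5,5]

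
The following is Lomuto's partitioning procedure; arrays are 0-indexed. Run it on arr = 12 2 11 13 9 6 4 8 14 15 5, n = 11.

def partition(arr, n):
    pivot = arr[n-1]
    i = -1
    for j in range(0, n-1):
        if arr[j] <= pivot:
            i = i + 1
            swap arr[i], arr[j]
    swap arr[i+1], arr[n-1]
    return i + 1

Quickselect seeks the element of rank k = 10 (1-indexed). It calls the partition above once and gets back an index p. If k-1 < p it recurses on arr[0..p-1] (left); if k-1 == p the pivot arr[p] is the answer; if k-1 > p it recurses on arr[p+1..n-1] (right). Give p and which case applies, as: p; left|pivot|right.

pivot = arr[10] = 5; i = -1
j=0: arr[0]=12 > 5 → no swap
j=1: arr[1]=2 ≤ 5 → i=0, swap arr[0],arr[1] → 2 12 11 13 9 6 4 8 14 15 5
j=2: arr[2]=11 > 5 → no swap
j=3: arr[3]=13 > 5 → no swap
j=4: arr[4]=9 > 5 → no swap
j=5: arr[5]=6 > 5 → no swap
j=6: arr[6]=4 ≤ 5 → i=1, swap arr[1],arr[6] → 2 4 11 13 9 6 12 8 14 15 5
j=7: arr[7]=8 > 5 → no swap
j=8: arr[8]=14 > 5 → no swap
j=9: arr[9]=15 > 5 → no swap
final swap arr[2],arr[10] → 2 4 5 13 9 6 12 8 14 15 11; return 2
p = 2; k-1 = 9 > 2 ⇒ right

2; right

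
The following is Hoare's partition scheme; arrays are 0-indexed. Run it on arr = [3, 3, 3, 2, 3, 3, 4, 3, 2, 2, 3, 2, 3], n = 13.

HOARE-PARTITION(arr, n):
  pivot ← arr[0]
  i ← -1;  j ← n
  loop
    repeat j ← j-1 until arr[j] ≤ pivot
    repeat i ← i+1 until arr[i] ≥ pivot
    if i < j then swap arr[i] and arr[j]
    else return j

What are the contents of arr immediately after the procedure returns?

pivot = arr[0] = 3; i = -1, j = 13
j→12 (arr[12]=3≤3), i→0 (arr[0]=3≥3); i<j, swap → [3, 3, 3, 2, 3, 3, 4, 3, 2, 2, 3, 2, 3]
j→11 (arr[11]=2≤3), i→1 (arr[1]=3≥3); i<j, swap → [3, 2, 3, 2, 3, 3, 4, 3, 2, 2, 3, 3, 3]
j→10 (arr[10]=3≤3), i→2 (arr[2]=3≥3); i<j, swap → [3, 2, 3, 2, 3, 3, 4, 3, 2, 2, 3, 3, 3]
j→9 (arr[9]=2≤3), i→4 (arr[4]=3≥3); i<j, swap → [3, 2, 3, 2, 2, 3, 4, 3, 2, 3, 3, 3, 3]
j→8 (arr[8]=2≤3), i→5 (arr[5]=3≥3); i<j, swap → [3, 2, 3, 2, 2, 2, 4, 3, 3, 3, 3, 3, 3]
j→7 (arr[7]=3≤3), i→6 (arr[6]=4≥3); i<j, swap → [3, 2, 3, 2, 2, 2, 3, 4, 3, 3, 3, 3, 3]
j→6, i→7; i≥j, return j=6. arr = [3, 2, 3, 2, 2, 2, 3, 4, 3, 3, 3, 3, 3]

[3, 2, 3, 2, 2, 2, 3, 4, 3, 3, 3, 3, 3]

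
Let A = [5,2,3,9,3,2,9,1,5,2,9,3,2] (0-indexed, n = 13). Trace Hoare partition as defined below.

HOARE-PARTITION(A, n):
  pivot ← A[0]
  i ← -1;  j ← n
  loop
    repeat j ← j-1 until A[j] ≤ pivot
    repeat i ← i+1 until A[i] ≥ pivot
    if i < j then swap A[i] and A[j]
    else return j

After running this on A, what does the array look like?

pivot = A[0] = 5; i = -1, j = 13
j→12 (A[12]=2≤5), i→0 (A[0]=5≥5); i<j, swap → [2,2,3,9,3,2,9,1,5,2,9,3,5]
j→11 (A[11]=3≤5), i→3 (A[3]=9≥5); i<j, swap → [2,2,3,3,3,2,9,1,5,2,9,9,5]
j→9 (A[9]=2≤5), i→6 (A[6]=9≥5); i<j, swap → [2,2,3,3,3,2,2,1,5,9,9,9,5]
j→8, i→8; i≥j, return j=8. A = [2,2,3,3,3,2,2,1,5,9,9,9,5]

[2,2,3,3,3,2,2,1,5,9,9,9,5]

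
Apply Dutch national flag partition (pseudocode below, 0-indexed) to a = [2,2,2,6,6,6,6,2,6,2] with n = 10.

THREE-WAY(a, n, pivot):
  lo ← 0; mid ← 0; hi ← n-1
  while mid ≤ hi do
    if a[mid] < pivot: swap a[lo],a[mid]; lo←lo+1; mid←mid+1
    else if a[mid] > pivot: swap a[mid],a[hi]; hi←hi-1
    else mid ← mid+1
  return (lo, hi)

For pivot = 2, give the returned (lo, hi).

(0, 4)

pivot = 2; lo=0, mid=0, hi=9
a[mid]=2=2: mid=1
a[mid]=2=2: mid=2
a[mid]=2=2: mid=3
a[mid]=6>2: swap a[3],a[9]; hi=8 → [2,2,2,2,6,6,6,2,6,6]
a[mid]=2=2: mid=4
a[mid]=6>2: swap a[4],a[8]; hi=7 → [2,2,2,2,6,6,6,2,6,6]
a[mid]=6>2: swap a[4],a[7]; hi=6 → [2,2,2,2,2,6,6,6,6,6]
a[mid]=2=2: mid=5
a[mid]=6>2: swap a[5],a[6]; hi=5 → [2,2,2,2,2,6,6,6,6,6]
a[mid]=6>2: swap a[5],a[5]; hi=4 → [2,2,2,2,2,6,6,6,6,6]
end: lo=0, hi=4; a = [2,2,2,2,2,6,6,6,6,6]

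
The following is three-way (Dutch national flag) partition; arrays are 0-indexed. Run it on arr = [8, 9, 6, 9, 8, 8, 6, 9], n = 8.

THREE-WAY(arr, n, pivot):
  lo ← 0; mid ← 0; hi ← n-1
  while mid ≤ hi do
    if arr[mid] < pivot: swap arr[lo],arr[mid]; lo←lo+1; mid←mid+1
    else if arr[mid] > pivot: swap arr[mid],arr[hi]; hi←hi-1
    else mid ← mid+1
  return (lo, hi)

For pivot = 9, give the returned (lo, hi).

pivot = 9; lo=0, mid=0, hi=7
arr[mid]=8<9: swap arr[0],arr[0]; lo=1,mid=1 → [8, 9, 6, 9, 8, 8, 6, 9]
arr[mid]=9=9: mid=2
arr[mid]=6<9: swap arr[1],arr[2]; lo=2,mid=3 → [8, 6, 9, 9, 8, 8, 6, 9]
arr[mid]=9=9: mid=4
arr[mid]=8<9: swap arr[2],arr[4]; lo=3,mid=5 → [8, 6, 8, 9, 9, 8, 6, 9]
arr[mid]=8<9: swap arr[3],arr[5]; lo=4,mid=6 → [8, 6, 8, 8, 9, 9, 6, 9]
arr[mid]=6<9: swap arr[4],arr[6]; lo=5,mid=7 → [8, 6, 8, 8, 6, 9, 9, 9]
arr[mid]=9=9: mid=8
end: lo=5, hi=7; arr = [8, 6, 8, 8, 6, 9, 9, 9]

(5, 7)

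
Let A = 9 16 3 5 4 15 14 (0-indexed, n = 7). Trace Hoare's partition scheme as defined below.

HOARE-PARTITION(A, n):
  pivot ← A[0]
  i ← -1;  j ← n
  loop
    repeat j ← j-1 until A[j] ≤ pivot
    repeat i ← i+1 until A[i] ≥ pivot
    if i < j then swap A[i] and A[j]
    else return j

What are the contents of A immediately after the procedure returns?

4 5 3 16 9 15 14

pivot = A[0] = 9; i = -1, j = 7
j→4 (A[4]=4≤9), i→0 (A[0]=9≥9); i<j, swap → 4 16 3 5 9 15 14
j→3 (A[3]=5≤9), i→1 (A[1]=16≥9); i<j, swap → 4 5 3 16 9 15 14
j→2, i→3; i≥j, return j=2. A = 4 5 3 16 9 15 14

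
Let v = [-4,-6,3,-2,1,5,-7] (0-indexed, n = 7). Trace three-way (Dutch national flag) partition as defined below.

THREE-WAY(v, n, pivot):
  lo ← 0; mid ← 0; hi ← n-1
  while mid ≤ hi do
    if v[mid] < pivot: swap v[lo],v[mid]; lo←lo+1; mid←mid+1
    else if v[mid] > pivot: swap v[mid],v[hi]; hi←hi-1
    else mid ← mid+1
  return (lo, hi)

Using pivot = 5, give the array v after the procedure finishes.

lo=0 mid=0 hi=6
-4<5: swap(0,0), lo=1 mid=1 ⇒ [-4,-6,3,-2,1,5,-7]
-6<5: swap(1,1), lo=2 mid=2 ⇒ [-4,-6,3,-2,1,5,-7]
3<5: swap(2,2), lo=3 mid=3 ⇒ [-4,-6,3,-2,1,5,-7]
-2<5: swap(3,3), lo=4 mid=4 ⇒ [-4,-6,3,-2,1,5,-7]
1<5: swap(4,4), lo=5 mid=5 ⇒ [-4,-6,3,-2,1,5,-7]
5=5: mid=6
-7<5: swap(5,6), lo=6 mid=7 ⇒ [-4,-6,3,-2,1,-7,5]
done. lo=6 hi=6; v=[-4,-6,3,-2,1,-7,5]

[-4,-6,3,-2,1,-7,5]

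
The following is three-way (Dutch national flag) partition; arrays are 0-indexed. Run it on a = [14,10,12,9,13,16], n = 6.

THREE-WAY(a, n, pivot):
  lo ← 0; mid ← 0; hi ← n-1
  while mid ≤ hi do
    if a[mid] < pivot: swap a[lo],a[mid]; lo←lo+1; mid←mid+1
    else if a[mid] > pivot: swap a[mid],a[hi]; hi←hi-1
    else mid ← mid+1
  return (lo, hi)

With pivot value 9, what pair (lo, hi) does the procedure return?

(0, 0)

pivot = 9; lo=0, mid=0, hi=5
a[mid]=14>9: swap a[0],a[5]; hi=4 → [16,10,12,9,13,14]
a[mid]=16>9: swap a[0],a[4]; hi=3 → [13,10,12,9,16,14]
a[mid]=13>9: swap a[0],a[3]; hi=2 → [9,10,12,13,16,14]
a[mid]=9=9: mid=1
a[mid]=10>9: swap a[1],a[2]; hi=1 → [9,12,10,13,16,14]
a[mid]=12>9: swap a[1],a[1]; hi=0 → [9,12,10,13,16,14]
end: lo=0, hi=0; a = [9,12,10,13,16,14]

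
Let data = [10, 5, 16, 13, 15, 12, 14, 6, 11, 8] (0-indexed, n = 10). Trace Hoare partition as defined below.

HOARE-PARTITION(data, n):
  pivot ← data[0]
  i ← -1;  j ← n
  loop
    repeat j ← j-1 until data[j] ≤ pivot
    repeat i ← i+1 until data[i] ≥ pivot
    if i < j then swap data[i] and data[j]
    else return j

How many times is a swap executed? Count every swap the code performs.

2

pivot=10
j stops at 9 (8), i stops at 0 (10); swap ⇒ [8, 5, 16, 13, 15, 12, 14, 6, 11, 10]
j stops at 7 (6), i stops at 2 (16); swap ⇒ [8, 5, 6, 13, 15, 12, 14, 16, 11, 10]
j stops at 2, i stops at 3; i≥j ⇒ return 2. data=[8, 5, 6, 13, 15, 12, 14, 16, 11, 10]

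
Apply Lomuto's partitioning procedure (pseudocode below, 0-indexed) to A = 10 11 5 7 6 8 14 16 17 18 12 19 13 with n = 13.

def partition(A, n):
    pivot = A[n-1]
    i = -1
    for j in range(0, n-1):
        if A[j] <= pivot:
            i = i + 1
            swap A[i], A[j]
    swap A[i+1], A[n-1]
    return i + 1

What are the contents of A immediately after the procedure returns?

pivot = A[12] = 13; i = -1
j=0: A[0]=10 ≤ 13 → i=0, swap A[0],A[0] (no change) → 10 11 5 7 6 8 14 16 17 18 12 19 13
j=1: A[1]=11 ≤ 13 → i=1, swap A[1],A[1] (no change) → 10 11 5 7 6 8 14 16 17 18 12 19 13
j=2: A[2]=5 ≤ 13 → i=2, swap A[2],A[2] (no change) → 10 11 5 7 6 8 14 16 17 18 12 19 13
j=3: A[3]=7 ≤ 13 → i=3, swap A[3],A[3] (no change) → 10 11 5 7 6 8 14 16 17 18 12 19 13
j=4: A[4]=6 ≤ 13 → i=4, swap A[4],A[4] (no change) → 10 11 5 7 6 8 14 16 17 18 12 19 13
j=5: A[5]=8 ≤ 13 → i=5, swap A[5],A[5] (no change) → 10 11 5 7 6 8 14 16 17 18 12 19 13
j=6: A[6]=14 > 13 → no swap
j=7: A[7]=16 > 13 → no swap
j=8: A[8]=17 > 13 → no swap
j=9: A[9]=18 > 13 → no swap
j=10: A[10]=12 ≤ 13 → i=6, swap A[6],A[10] → 10 11 5 7 6 8 12 16 17 18 14 19 13
j=11: A[11]=19 > 13 → no swap
final swap A[7],A[12] → 10 11 5 7 6 8 12 13 17 18 14 19 16; return 7

10 11 5 7 6 8 12 13 17 18 14 19 16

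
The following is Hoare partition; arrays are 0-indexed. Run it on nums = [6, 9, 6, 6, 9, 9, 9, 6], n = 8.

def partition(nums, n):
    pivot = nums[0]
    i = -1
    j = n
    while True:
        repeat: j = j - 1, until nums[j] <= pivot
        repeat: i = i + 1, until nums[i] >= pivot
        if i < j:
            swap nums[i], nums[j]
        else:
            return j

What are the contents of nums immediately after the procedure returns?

pivot = nums[0] = 6; i = -1, j = 8
j→7 (nums[7]=6≤6), i→0 (nums[0]=6≥6); i<j, swap → [6, 9, 6, 6, 9, 9, 9, 6]
j→3 (nums[3]=6≤6), i→1 (nums[1]=9≥6); i<j, swap → [6, 6, 6, 9, 9, 9, 9, 6]
j→2, i→2; i≥j, return j=2. nums = [6, 6, 6, 9, 9, 9, 9, 6]

[6, 6, 6, 9, 9, 9, 9, 6]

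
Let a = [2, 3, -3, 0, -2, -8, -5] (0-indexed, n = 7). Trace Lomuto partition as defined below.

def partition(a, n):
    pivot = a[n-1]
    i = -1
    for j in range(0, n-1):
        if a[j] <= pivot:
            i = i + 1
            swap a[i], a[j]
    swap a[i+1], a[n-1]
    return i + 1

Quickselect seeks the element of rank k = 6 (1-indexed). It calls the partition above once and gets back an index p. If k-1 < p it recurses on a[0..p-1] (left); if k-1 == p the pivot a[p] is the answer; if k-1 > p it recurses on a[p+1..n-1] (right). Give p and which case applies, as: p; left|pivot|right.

pivot=-5, i=-1
j=0: 2>-5, skip
j=1: 3>-5, skip
j=2: -3>-5, skip
j=3: 0>-5, skip
j=4: -2>-5, skip
j=5: -8≤-5, i=0, swap(0,5) ⇒ [-8, 3, -3, 0, -2, 2, -5]
swap(1,6) ⇒ [-8, -5, -3, 0, -2, 2, 3]; return 1
p = 1; k-1 = 5 > 1 ⇒ right

1; right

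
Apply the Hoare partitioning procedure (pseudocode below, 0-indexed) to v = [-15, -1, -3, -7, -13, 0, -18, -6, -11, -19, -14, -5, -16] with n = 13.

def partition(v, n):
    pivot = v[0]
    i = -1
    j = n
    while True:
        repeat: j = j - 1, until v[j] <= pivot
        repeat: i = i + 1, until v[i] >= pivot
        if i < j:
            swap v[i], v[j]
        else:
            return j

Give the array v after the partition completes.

[-16, -19, -18, -7, -13, 0, -3, -6, -11, -1, -14, -5, -15]

pivot = v[0] = -15; i = -1, j = 13
j→12 (v[12]=-16≤-15), i→0 (v[0]=-15≥-15); i<j, swap → [-16, -1, -3, -7, -13, 0, -18, -6, -11, -19, -14, -5, -15]
j→9 (v[9]=-19≤-15), i→1 (v[1]=-1≥-15); i<j, swap → [-16, -19, -3, -7, -13, 0, -18, -6, -11, -1, -14, -5, -15]
j→6 (v[6]=-18≤-15), i→2 (v[2]=-3≥-15); i<j, swap → [-16, -19, -18, -7, -13, 0, -3, -6, -11, -1, -14, -5, -15]
j→2, i→3; i≥j, return j=2. v = [-16, -19, -18, -7, -13, 0, -3, -6, -11, -1, -14, -5, -15]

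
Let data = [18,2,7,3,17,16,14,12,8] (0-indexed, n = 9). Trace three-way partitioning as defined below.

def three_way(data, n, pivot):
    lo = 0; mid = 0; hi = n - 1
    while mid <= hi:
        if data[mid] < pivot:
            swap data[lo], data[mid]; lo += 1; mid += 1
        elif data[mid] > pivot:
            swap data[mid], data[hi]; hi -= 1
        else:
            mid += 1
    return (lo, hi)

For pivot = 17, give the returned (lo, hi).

(7, 7)

lo=0 mid=0 hi=8
18>17: swap(0,8), hi=7 ⇒ [8,2,7,3,17,16,14,12,18]
8<17: swap(0,0), lo=1 mid=1 ⇒ [8,2,7,3,17,16,14,12,18]
2<17: swap(1,1), lo=2 mid=2 ⇒ [8,2,7,3,17,16,14,12,18]
7<17: swap(2,2), lo=3 mid=3 ⇒ [8,2,7,3,17,16,14,12,18]
3<17: swap(3,3), lo=4 mid=4 ⇒ [8,2,7,3,17,16,14,12,18]
17=17: mid=5
16<17: swap(4,5), lo=5 mid=6 ⇒ [8,2,7,3,16,17,14,12,18]
14<17: swap(5,6), lo=6 mid=7 ⇒ [8,2,7,3,16,14,17,12,18]
12<17: swap(6,7), lo=7 mid=8 ⇒ [8,2,7,3,16,14,12,17,18]
done. lo=7 hi=7; data=[8,2,7,3,16,14,12,17,18]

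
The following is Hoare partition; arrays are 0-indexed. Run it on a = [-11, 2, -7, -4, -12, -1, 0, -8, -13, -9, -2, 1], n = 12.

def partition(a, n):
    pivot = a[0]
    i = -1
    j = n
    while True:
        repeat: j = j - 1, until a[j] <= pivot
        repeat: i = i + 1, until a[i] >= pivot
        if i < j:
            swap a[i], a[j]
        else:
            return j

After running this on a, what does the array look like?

[-13, -12, -7, -4, 2, -1, 0, -8, -11, -9, -2, 1]

pivot = a[0] = -11; i = -1, j = 12
j→8 (a[8]=-13≤-11), i→0 (a[0]=-11≥-11); i<j, swap → [-13, 2, -7, -4, -12, -1, 0, -8, -11, -9, -2, 1]
j→4 (a[4]=-12≤-11), i→1 (a[1]=2≥-11); i<j, swap → [-13, -12, -7, -4, 2, -1, 0, -8, -11, -9, -2, 1]
j→1, i→2; i≥j, return j=1. a = [-13, -12, -7, -4, 2, -1, 0, -8, -11, -9, -2, 1]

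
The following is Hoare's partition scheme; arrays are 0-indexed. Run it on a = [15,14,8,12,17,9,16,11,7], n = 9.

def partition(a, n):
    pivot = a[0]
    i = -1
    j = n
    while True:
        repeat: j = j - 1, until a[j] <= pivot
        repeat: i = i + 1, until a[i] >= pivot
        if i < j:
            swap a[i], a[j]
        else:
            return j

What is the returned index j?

pivot=15
j stops at 8 (7), i stops at 0 (15); swap ⇒ [7,14,8,12,17,9,16,11,15]
j stops at 7 (11), i stops at 4 (17); swap ⇒ [7,14,8,12,11,9,16,17,15]
j stops at 5, i stops at 6; i≥j ⇒ return 5. a=[7,14,8,12,11,9,16,17,15]

5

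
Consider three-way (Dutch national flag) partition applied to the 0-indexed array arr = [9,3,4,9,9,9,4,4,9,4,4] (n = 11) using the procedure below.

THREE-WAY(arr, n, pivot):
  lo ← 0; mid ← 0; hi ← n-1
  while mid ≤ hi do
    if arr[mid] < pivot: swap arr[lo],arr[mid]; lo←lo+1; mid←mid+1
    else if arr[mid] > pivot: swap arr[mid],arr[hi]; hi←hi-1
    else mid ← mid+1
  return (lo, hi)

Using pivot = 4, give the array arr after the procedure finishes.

lo=0 mid=0 hi=10
9>4: swap(0,10), hi=9 ⇒ [4,3,4,9,9,9,4,4,9,4,9]
4=4: mid=1
3<4: swap(0,1), lo=1 mid=2 ⇒ [3,4,4,9,9,9,4,4,9,4,9]
4=4: mid=3
9>4: swap(3,9), hi=8 ⇒ [3,4,4,4,9,9,4,4,9,9,9]
4=4: mid=4
9>4: swap(4,8), hi=7 ⇒ [3,4,4,4,9,9,4,4,9,9,9]
9>4: swap(4,7), hi=6 ⇒ [3,4,4,4,4,9,4,9,9,9,9]
4=4: mid=5
9>4: swap(5,6), hi=5 ⇒ [3,4,4,4,4,4,9,9,9,9,9]
4=4: mid=6
done. lo=1 hi=5; arr=[3,4,4,4,4,4,9,9,9,9,9]

[3,4,4,4,4,4,9,9,9,9,9]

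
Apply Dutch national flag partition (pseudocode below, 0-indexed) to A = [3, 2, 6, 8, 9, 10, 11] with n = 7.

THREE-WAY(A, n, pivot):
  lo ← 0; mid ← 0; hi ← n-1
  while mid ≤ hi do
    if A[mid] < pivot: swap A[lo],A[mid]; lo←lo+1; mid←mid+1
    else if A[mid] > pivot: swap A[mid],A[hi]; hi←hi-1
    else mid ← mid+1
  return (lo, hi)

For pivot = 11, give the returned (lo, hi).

(6, 6)

lo=0 mid=0 hi=6
3<11: swap(0,0), lo=1 mid=1 ⇒ [3, 2, 6, 8, 9, 10, 11]
2<11: swap(1,1), lo=2 mid=2 ⇒ [3, 2, 6, 8, 9, 10, 11]
6<11: swap(2,2), lo=3 mid=3 ⇒ [3, 2, 6, 8, 9, 10, 11]
8<11: swap(3,3), lo=4 mid=4 ⇒ [3, 2, 6, 8, 9, 10, 11]
9<11: swap(4,4), lo=5 mid=5 ⇒ [3, 2, 6, 8, 9, 10, 11]
10<11: swap(5,5), lo=6 mid=6 ⇒ [3, 2, 6, 8, 9, 10, 11]
11=11: mid=7
done. lo=6 hi=6; A=[3, 2, 6, 8, 9, 10, 11]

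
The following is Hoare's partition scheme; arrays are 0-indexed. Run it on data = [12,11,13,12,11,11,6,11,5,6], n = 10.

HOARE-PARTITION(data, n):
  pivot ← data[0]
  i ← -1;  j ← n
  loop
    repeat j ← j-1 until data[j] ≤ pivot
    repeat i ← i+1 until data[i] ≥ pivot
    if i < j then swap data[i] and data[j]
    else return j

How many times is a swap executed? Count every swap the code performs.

3

pivot=12
j stops at 9 (6), i stops at 0 (12); swap ⇒ [6,11,13,12,11,11,6,11,5,12]
j stops at 8 (5), i stops at 2 (13); swap ⇒ [6,11,5,12,11,11,6,11,13,12]
j stops at 7 (11), i stops at 3 (12); swap ⇒ [6,11,5,11,11,11,6,12,13,12]
j stops at 6, i stops at 7; i≥j ⇒ return 6. data=[6,11,5,11,11,11,6,12,13,12]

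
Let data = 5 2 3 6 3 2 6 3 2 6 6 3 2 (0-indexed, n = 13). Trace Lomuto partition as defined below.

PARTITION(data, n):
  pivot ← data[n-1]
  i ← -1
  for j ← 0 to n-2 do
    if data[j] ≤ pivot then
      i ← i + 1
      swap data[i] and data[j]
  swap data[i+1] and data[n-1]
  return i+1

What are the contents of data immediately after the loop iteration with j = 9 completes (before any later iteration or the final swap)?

2 2 2 6 3 5 6 3 3 6 6 3 2

pivot = data[12] = 2; i = -1
j=0: data[0]=5 > 2 → no swap
j=1: data[1]=2 ≤ 2 → i=0, swap data[0],data[1] → 2 5 3 6 3 2 6 3 2 6 6 3 2
j=2: data[2]=3 > 2 → no swap
j=3: data[3]=6 > 2 → no swap
j=4: data[4]=3 > 2 → no swap
j=5: data[5]=2 ≤ 2 → i=1, swap data[1],data[5] → 2 2 3 6 3 5 6 3 2 6 6 3 2
j=6: data[6]=6 > 2 → no swap
j=7: data[7]=3 > 2 → no swap
j=8: data[8]=2 ≤ 2 → i=2, swap data[2],data[8] → 2 2 2 6 3 5 6 3 3 6 6 3 2
j=9: data[9]=6 > 2 → no swap
(after j=9) data = 2 2 2 6 3 5 6 3 3 6 6 3 2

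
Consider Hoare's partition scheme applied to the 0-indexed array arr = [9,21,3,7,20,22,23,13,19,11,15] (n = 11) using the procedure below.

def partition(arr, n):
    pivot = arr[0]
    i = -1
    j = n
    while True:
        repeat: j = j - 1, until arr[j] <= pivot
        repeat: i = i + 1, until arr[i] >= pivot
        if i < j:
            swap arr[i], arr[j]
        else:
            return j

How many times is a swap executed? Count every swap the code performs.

pivot = arr[0] = 9; i = -1, j = 11
j→3 (arr[3]=7≤9), i→0 (arr[0]=9≥9); i<j, swap → [7,21,3,9,20,22,23,13,19,11,15]
j→2 (arr[2]=3≤9), i→1 (arr[1]=21≥9); i<j, swap → [7,3,21,9,20,22,23,13,19,11,15]
j→1, i→2; i≥j, return j=1. arr = [7,3,21,9,20,22,23,13,19,11,15]

2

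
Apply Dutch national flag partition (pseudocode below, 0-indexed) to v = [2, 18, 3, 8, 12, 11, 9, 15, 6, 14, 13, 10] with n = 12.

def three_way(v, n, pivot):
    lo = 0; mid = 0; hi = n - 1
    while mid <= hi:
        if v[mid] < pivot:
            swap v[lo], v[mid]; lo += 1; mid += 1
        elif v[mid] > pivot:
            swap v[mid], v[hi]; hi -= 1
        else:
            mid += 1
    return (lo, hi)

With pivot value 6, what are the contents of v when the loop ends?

[2, 3, 6, 12, 11, 9, 15, 8, 14, 13, 10, 18]

pivot = 6; lo=0, mid=0, hi=11
v[mid]=2<6: swap v[0],v[0]; lo=1,mid=1 → [2, 18, 3, 8, 12, 11, 9, 15, 6, 14, 13, 10]
v[mid]=18>6: swap v[1],v[11]; hi=10 → [2, 10, 3, 8, 12, 11, 9, 15, 6, 14, 13, 18]
v[mid]=10>6: swap v[1],v[10]; hi=9 → [2, 13, 3, 8, 12, 11, 9, 15, 6, 14, 10, 18]
v[mid]=13>6: swap v[1],v[9]; hi=8 → [2, 14, 3, 8, 12, 11, 9, 15, 6, 13, 10, 18]
v[mid]=14>6: swap v[1],v[8]; hi=7 → [2, 6, 3, 8, 12, 11, 9, 15, 14, 13, 10, 18]
v[mid]=6=6: mid=2
v[mid]=3<6: swap v[1],v[2]; lo=2,mid=3 → [2, 3, 6, 8, 12, 11, 9, 15, 14, 13, 10, 18]
v[mid]=8>6: swap v[3],v[7]; hi=6 → [2, 3, 6, 15, 12, 11, 9, 8, 14, 13, 10, 18]
v[mid]=15>6: swap v[3],v[6]; hi=5 → [2, 3, 6, 9, 12, 11, 15, 8, 14, 13, 10, 18]
v[mid]=9>6: swap v[3],v[5]; hi=4 → [2, 3, 6, 11, 12, 9, 15, 8, 14, 13, 10, 18]
v[mid]=11>6: swap v[3],v[4]; hi=3 → [2, 3, 6, 12, 11, 9, 15, 8, 14, 13, 10, 18]
v[mid]=12>6: swap v[3],v[3]; hi=2 → [2, 3, 6, 12, 11, 9, 15, 8, 14, 13, 10, 18]
end: lo=2, hi=2; v = [2, 3, 6, 12, 11, 9, 15, 8, 14, 13, 10, 18]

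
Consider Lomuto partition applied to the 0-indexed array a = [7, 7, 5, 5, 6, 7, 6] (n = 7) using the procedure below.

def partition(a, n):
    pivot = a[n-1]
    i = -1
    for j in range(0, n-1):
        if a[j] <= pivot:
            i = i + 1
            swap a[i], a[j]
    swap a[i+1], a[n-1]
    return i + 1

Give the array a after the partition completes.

[5, 5, 6, 6, 7, 7, 7]

pivot=6, i=-1
j=0: 7>6, skip
j=1: 7>6, skip
j=2: 5≤6, i=0, swap(0,2) ⇒ [5, 7, 7, 5, 6, 7, 6]
j=3: 5≤6, i=1, swap(1,3) ⇒ [5, 5, 7, 7, 6, 7, 6]
j=4: 6≤6, i=2, swap(2,4) ⇒ [5, 5, 6, 7, 7, 7, 6]
j=5: 7>6, skip
swap(3,6) ⇒ [5, 5, 6, 6, 7, 7, 7]; return 3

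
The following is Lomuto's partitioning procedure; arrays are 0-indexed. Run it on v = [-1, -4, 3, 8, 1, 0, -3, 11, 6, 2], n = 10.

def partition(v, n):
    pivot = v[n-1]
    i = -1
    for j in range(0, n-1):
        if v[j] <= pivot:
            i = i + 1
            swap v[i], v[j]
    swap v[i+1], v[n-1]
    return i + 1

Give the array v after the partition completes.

[-1, -4, 1, 0, -3, 2, 3, 11, 6, 8]

pivot = v[9] = 2; i = -1
j=0: v[0]=-1 ≤ 2 → i=0, swap v[0],v[0] (no change) → [-1, -4, 3, 8, 1, 0, -3, 11, 6, 2]
j=1: v[1]=-4 ≤ 2 → i=1, swap v[1],v[1] (no change) → [-1, -4, 3, 8, 1, 0, -3, 11, 6, 2]
j=2: v[2]=3 > 2 → no swap
j=3: v[3]=8 > 2 → no swap
j=4: v[4]=1 ≤ 2 → i=2, swap v[2],v[4] → [-1, -4, 1, 8, 3, 0, -3, 11, 6, 2]
j=5: v[5]=0 ≤ 2 → i=3, swap v[3],v[5] → [-1, -4, 1, 0, 3, 8, -3, 11, 6, 2]
j=6: v[6]=-3 ≤ 2 → i=4, swap v[4],v[6] → [-1, -4, 1, 0, -3, 8, 3, 11, 6, 2]
j=7: v[7]=11 > 2 → no swap
j=8: v[8]=6 > 2 → no swap
final swap v[5],v[9] → [-1, -4, 1, 0, -3, 2, 3, 11, 6, 8]; return 5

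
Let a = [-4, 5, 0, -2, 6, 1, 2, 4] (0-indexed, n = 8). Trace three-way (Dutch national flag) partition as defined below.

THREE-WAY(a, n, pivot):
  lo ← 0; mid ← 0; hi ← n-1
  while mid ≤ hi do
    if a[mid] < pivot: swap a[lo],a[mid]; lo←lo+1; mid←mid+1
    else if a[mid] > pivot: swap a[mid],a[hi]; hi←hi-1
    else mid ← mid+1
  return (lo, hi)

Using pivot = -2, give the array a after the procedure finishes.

[-4, -2, 0, 6, 1, 2, 4, 5]

lo=0 mid=0 hi=7
-4<-2: swap(0,0), lo=1 mid=1 ⇒ [-4, 5, 0, -2, 6, 1, 2, 4]
5>-2: swap(1,7), hi=6 ⇒ [-4, 4, 0, -2, 6, 1, 2, 5]
4>-2: swap(1,6), hi=5 ⇒ [-4, 2, 0, -2, 6, 1, 4, 5]
2>-2: swap(1,5), hi=4 ⇒ [-4, 1, 0, -2, 6, 2, 4, 5]
1>-2: swap(1,4), hi=3 ⇒ [-4, 6, 0, -2, 1, 2, 4, 5]
6>-2: swap(1,3), hi=2 ⇒ [-4, -2, 0, 6, 1, 2, 4, 5]
-2=-2: mid=2
0>-2: swap(2,2), hi=1 ⇒ [-4, -2, 0, 6, 1, 2, 4, 5]
done. lo=1 hi=1; a=[-4, -2, 0, 6, 1, 2, 4, 5]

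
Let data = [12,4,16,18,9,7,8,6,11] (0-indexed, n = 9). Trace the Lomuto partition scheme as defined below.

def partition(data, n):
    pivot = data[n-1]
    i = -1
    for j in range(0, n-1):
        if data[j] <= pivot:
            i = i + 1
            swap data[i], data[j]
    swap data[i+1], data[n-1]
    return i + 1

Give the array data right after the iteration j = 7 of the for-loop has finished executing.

pivot = data[8] = 11; i = -1
j=0: data[0]=12 > 11 → no swap
j=1: data[1]=4 ≤ 11 → i=0, swap data[0],data[1] → [4,12,16,18,9,7,8,6,11]
j=2: data[2]=16 > 11 → no swap
j=3: data[3]=18 > 11 → no swap
j=4: data[4]=9 ≤ 11 → i=1, swap data[1],data[4] → [4,9,16,18,12,7,8,6,11]
j=5: data[5]=7 ≤ 11 → i=2, swap data[2],data[5] → [4,9,7,18,12,16,8,6,11]
j=6: data[6]=8 ≤ 11 → i=3, swap data[3],data[6] → [4,9,7,8,12,16,18,6,11]
j=7: data[7]=6 ≤ 11 → i=4, swap data[4],data[7] → [4,9,7,8,6,16,18,12,11]
(after j=7) data = [4,9,7,8,6,16,18,12,11]

[4,9,7,8,6,16,18,12,11]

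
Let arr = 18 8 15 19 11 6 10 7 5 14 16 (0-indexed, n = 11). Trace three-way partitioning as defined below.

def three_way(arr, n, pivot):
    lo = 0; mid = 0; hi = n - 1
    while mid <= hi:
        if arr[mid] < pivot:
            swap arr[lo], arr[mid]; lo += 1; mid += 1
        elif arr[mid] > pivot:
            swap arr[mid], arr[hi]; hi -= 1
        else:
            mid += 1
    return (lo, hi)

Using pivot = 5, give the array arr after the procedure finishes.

5 15 19 11 6 10 7 8 14 16 18

pivot = 5; lo=0, mid=0, hi=10
arr[mid]=18>5: swap arr[0],arr[10]; hi=9 → 16 8 15 19 11 6 10 7 5 14 18
arr[mid]=16>5: swap arr[0],arr[9]; hi=8 → 14 8 15 19 11 6 10 7 5 16 18
arr[mid]=14>5: swap arr[0],arr[8]; hi=7 → 5 8 15 19 11 6 10 7 14 16 18
arr[mid]=5=5: mid=1
arr[mid]=8>5: swap arr[1],arr[7]; hi=6 → 5 7 15 19 11 6 10 8 14 16 18
arr[mid]=7>5: swap arr[1],arr[6]; hi=5 → 5 10 15 19 11 6 7 8 14 16 18
arr[mid]=10>5: swap arr[1],arr[5]; hi=4 → 5 6 15 19 11 10 7 8 14 16 18
arr[mid]=6>5: swap arr[1],arr[4]; hi=3 → 5 11 15 19 6 10 7 8 14 16 18
arr[mid]=11>5: swap arr[1],arr[3]; hi=2 → 5 19 15 11 6 10 7 8 14 16 18
arr[mid]=19>5: swap arr[1],arr[2]; hi=1 → 5 15 19 11 6 10 7 8 14 16 18
arr[mid]=15>5: swap arr[1],arr[1]; hi=0 → 5 15 19 11 6 10 7 8 14 16 18
end: lo=0, hi=0; arr = 5 15 19 11 6 10 7 8 14 16 18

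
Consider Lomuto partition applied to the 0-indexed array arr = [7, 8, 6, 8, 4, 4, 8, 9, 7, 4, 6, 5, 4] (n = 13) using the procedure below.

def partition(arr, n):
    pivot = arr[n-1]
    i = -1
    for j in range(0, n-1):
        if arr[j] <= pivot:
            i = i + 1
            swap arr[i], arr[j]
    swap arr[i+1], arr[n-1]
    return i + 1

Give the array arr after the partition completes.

pivot = arr[12] = 4; i = -1
j=0: arr[0]=7 > 4 → no swap
j=1: arr[1]=8 > 4 → no swap
j=2: arr[2]=6 > 4 → no swap
j=3: arr[3]=8 > 4 → no swap
j=4: arr[4]=4 ≤ 4 → i=0, swap arr[0],arr[4] → [4, 8, 6, 8, 7, 4, 8, 9, 7, 4, 6, 5, 4]
j=5: arr[5]=4 ≤ 4 → i=1, swap arr[1],arr[5] → [4, 4, 6, 8, 7, 8, 8, 9, 7, 4, 6, 5, 4]
j=6: arr[6]=8 > 4 → no swap
j=7: arr[7]=9 > 4 → no swap
j=8: arr[8]=7 > 4 → no swap
j=9: arr[9]=4 ≤ 4 → i=2, swap arr[2],arr[9] → [4, 4, 4, 8, 7, 8, 8, 9, 7, 6, 6, 5, 4]
j=10: arr[10]=6 > 4 → no swap
j=11: arr[11]=5 > 4 → no swap
final swap arr[3],arr[12] → [4, 4, 4, 4, 7, 8, 8, 9, 7, 6, 6, 5, 8]; return 3

[4, 4, 4, 4, 7, 8, 8, 9, 7, 6, 6, 5, 8]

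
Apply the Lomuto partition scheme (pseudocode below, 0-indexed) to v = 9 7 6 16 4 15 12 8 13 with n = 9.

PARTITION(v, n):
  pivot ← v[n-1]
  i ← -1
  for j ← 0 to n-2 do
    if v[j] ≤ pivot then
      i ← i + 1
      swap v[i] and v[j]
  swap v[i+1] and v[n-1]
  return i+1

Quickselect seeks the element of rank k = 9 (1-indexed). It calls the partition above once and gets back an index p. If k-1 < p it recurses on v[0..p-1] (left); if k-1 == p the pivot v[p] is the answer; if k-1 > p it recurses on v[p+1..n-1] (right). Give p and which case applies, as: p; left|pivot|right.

6; right

pivot = v[8] = 13; i = -1
j=0: v[0]=9 ≤ 13 → i=0, swap v[0],v[0] (no change) → 9 7 6 16 4 15 12 8 13
j=1: v[1]=7 ≤ 13 → i=1, swap v[1],v[1] (no change) → 9 7 6 16 4 15 12 8 13
j=2: v[2]=6 ≤ 13 → i=2, swap v[2],v[2] (no change) → 9 7 6 16 4 15 12 8 13
j=3: v[3]=16 > 13 → no swap
j=4: v[4]=4 ≤ 13 → i=3, swap v[3],v[4] → 9 7 6 4 16 15 12 8 13
j=5: v[5]=15 > 13 → no swap
j=6: v[6]=12 ≤ 13 → i=4, swap v[4],v[6] → 9 7 6 4 12 15 16 8 13
j=7: v[7]=8 ≤ 13 → i=5, swap v[5],v[7] → 9 7 6 4 12 8 16 15 13
final swap v[6],v[8] → 9 7 6 4 12 8 13 15 16; return 6
p = 6; k-1 = 8 > 6 ⇒ right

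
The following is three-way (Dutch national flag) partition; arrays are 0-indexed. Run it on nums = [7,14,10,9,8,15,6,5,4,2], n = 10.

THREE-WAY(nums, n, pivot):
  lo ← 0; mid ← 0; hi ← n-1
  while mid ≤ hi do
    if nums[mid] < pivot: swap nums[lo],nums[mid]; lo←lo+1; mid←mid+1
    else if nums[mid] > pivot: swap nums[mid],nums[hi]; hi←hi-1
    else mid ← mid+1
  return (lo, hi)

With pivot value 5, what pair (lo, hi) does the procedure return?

pivot = 5; lo=0, mid=0, hi=9
nums[mid]=7>5: swap nums[0],nums[9]; hi=8 → [2,14,10,9,8,15,6,5,4,7]
nums[mid]=2<5: swap nums[0],nums[0]; lo=1,mid=1 → [2,14,10,9,8,15,6,5,4,7]
nums[mid]=14>5: swap nums[1],nums[8]; hi=7 → [2,4,10,9,8,15,6,5,14,7]
nums[mid]=4<5: swap nums[1],nums[1]; lo=2,mid=2 → [2,4,10,9,8,15,6,5,14,7]
nums[mid]=10>5: swap nums[2],nums[7]; hi=6 → [2,4,5,9,8,15,6,10,14,7]
nums[mid]=5=5: mid=3
nums[mid]=9>5: swap nums[3],nums[6]; hi=5 → [2,4,5,6,8,15,9,10,14,7]
nums[mid]=6>5: swap nums[3],nums[5]; hi=4 → [2,4,5,15,8,6,9,10,14,7]
nums[mid]=15>5: swap nums[3],nums[4]; hi=3 → [2,4,5,8,15,6,9,10,14,7]
nums[mid]=8>5: swap nums[3],nums[3]; hi=2 → [2,4,5,8,15,6,9,10,14,7]
end: lo=2, hi=2; nums = [2,4,5,8,15,6,9,10,14,7]

(2, 2)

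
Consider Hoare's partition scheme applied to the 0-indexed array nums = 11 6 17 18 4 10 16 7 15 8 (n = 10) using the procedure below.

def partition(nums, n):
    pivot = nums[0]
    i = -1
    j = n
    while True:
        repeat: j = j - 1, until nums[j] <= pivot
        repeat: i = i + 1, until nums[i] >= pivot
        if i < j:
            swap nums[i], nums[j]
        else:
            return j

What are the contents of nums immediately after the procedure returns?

8 6 7 10 4 18 16 17 15 11

pivot = nums[0] = 11; i = -1, j = 10
j→9 (nums[9]=8≤11), i→0 (nums[0]=11≥11); i<j, swap → 8 6 17 18 4 10 16 7 15 11
j→7 (nums[7]=7≤11), i→2 (nums[2]=17≥11); i<j, swap → 8 6 7 18 4 10 16 17 15 11
j→5 (nums[5]=10≤11), i→3 (nums[3]=18≥11); i<j, swap → 8 6 7 10 4 18 16 17 15 11
j→4, i→5; i≥j, return j=4. nums = 8 6 7 10 4 18 16 17 15 11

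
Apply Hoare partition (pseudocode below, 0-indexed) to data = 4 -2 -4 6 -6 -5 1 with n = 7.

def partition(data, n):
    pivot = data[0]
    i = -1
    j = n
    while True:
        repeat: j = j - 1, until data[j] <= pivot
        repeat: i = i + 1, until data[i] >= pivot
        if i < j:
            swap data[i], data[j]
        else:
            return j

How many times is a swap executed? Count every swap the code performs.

pivot=4
j stops at 6 (1), i stops at 0 (4); swap ⇒ 1 -2 -4 6 -6 -5 4
j stops at 5 (-5), i stops at 3 (6); swap ⇒ 1 -2 -4 -5 -6 6 4
j stops at 4, i stops at 5; i≥j ⇒ return 4. data=1 -2 -4 -5 -6 6 4

2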